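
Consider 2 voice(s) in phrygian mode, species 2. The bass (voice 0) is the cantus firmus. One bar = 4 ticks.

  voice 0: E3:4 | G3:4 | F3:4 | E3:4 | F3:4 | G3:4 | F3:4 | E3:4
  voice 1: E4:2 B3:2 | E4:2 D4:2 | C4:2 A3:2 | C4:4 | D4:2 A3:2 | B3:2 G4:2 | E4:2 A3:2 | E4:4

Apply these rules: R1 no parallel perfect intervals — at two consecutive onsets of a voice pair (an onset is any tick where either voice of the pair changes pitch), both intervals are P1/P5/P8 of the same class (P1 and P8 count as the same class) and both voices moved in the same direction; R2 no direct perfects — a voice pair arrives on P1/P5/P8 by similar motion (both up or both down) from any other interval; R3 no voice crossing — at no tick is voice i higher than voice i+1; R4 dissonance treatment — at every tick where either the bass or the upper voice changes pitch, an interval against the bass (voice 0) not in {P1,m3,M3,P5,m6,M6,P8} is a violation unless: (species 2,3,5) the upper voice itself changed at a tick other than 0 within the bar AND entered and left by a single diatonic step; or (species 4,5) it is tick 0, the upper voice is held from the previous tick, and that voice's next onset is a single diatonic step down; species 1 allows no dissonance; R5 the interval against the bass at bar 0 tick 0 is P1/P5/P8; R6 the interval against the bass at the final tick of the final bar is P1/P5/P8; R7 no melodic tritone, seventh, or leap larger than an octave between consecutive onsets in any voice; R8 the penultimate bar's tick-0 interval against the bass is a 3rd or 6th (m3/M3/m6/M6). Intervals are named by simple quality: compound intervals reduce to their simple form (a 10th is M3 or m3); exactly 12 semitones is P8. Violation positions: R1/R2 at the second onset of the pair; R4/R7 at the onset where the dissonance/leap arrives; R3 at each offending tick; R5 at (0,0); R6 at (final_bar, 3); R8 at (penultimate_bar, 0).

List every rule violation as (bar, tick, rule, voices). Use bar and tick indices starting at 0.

(2, 0, R1, (0, 1))
(6, 0, R4, (0, 1))
(6, 0, R8, (0, 1))

bar 0: v0=E3 v1=E4 downbeat P8
bar 1: v0=G3 v1=E4 downbeat M6
bar 2: v0=F3 v1=C4 downbeat P5
bar 3: v0=E3 v1=C4 downbeat m6
bar 4: v0=F3 v1=D4 downbeat M6
bar 5: v0=G3 v1=B3 downbeat M3
bar 6: v0=F3 v1=E4 downbeat M7
bar 7: v0=E3 v1=E4 downbeat P8
  -> R1 @ bar 2 tick 0 v(0, 1): G3/D4 P5 -> F3/C4 P5 similar
  -> R4 @ bar 6 tick 0 v(0, 1): F3/E4 M7 untreated
  -> R8 @ bar 6 tick 0 v(0, 1): penult M7 not 3rd/6th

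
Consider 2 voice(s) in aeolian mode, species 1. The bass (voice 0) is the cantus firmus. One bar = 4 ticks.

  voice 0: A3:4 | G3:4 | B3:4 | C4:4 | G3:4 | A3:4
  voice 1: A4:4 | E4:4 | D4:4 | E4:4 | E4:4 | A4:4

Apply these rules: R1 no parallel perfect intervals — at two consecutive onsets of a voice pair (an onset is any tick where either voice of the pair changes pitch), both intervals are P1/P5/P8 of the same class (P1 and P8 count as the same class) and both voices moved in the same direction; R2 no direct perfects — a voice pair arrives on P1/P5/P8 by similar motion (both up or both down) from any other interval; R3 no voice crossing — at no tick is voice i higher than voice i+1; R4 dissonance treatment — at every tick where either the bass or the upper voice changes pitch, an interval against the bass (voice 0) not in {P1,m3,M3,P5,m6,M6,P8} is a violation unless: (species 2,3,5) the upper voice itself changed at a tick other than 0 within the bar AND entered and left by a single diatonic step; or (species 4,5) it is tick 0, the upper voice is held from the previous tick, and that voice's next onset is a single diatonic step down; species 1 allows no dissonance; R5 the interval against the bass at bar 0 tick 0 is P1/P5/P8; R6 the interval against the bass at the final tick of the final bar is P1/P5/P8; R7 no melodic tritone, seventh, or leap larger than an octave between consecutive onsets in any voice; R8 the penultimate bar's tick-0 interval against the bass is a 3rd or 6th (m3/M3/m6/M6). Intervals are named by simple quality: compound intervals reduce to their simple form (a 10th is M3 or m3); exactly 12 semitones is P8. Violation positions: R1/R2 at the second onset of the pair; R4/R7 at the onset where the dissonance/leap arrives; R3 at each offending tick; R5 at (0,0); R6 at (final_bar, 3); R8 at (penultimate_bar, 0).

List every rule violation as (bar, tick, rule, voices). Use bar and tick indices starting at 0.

(5, 0, R2, (0, 1))

bar 0: v0=A3 v1=A4 downbeat P8
bar 1: v0=G3 v1=E4 downbeat M6
bar 2: v0=B3 v1=D4 downbeat m3
bar 3: v0=C4 v1=E4 downbeat M3
bar 4: v0=G3 v1=E4 downbeat M6
bar 5: v0=A3 v1=A4 downbeat P8
  -> R2 @ bar 5 tick 0 v(0, 1): G3/E4 M6 -> A3/A4 P8 similar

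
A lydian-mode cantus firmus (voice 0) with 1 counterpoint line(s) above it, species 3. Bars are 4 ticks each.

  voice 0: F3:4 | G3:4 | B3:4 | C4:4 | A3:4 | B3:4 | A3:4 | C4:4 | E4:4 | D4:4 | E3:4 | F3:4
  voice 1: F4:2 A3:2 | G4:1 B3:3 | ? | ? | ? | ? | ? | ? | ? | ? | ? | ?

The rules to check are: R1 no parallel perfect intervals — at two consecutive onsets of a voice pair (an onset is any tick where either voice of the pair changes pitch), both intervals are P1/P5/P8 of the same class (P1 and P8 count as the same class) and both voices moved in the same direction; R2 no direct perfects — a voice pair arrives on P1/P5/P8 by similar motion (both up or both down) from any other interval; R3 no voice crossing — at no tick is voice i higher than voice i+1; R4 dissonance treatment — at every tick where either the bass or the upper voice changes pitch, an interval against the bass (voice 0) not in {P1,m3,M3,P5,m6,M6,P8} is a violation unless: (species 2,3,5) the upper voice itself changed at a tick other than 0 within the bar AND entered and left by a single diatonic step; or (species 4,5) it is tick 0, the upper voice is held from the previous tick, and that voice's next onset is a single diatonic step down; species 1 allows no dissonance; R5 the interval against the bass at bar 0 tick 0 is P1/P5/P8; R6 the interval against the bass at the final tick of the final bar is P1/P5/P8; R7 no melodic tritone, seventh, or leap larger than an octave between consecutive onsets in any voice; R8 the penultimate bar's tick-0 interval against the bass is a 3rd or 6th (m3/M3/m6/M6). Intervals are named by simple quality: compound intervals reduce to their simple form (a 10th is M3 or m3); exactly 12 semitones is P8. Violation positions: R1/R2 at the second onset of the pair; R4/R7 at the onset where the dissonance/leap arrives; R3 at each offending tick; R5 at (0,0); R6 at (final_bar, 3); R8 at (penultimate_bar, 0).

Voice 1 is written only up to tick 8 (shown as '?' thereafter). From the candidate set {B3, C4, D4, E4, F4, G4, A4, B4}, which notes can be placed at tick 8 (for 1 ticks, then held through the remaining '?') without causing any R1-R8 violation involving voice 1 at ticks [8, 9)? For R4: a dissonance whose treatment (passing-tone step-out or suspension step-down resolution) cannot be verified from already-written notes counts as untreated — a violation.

{B3, D4, G4}

B3: legal
C4: violates R4
D4: legal
E4: violates R4
F4: violates R4,R7
G4: legal
A4: violates R4,R7
B4: violates R2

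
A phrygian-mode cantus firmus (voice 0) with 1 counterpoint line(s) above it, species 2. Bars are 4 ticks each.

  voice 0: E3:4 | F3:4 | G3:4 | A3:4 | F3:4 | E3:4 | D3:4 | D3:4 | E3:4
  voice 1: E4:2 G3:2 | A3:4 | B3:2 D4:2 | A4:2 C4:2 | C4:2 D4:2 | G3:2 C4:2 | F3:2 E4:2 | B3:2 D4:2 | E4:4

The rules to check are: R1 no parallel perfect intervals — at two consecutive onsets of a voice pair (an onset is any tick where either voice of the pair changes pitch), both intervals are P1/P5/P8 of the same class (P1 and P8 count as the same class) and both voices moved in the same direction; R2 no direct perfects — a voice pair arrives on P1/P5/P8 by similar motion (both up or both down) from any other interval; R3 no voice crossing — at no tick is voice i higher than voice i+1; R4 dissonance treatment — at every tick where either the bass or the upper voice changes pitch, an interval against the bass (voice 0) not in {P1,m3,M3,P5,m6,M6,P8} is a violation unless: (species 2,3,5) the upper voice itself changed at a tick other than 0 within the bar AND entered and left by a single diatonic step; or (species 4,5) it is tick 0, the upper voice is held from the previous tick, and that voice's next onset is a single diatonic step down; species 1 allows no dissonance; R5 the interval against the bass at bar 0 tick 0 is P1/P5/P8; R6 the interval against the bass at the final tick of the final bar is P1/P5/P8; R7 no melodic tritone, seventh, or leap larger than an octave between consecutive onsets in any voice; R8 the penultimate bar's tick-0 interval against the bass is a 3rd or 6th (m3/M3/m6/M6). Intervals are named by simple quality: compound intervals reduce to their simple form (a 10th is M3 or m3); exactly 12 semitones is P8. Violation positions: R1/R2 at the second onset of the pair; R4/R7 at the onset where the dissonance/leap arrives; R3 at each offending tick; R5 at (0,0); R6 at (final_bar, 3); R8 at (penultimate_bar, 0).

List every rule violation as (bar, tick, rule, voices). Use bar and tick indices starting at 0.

(3, 0, R2, (0, 1))
(6, 2, R4, (0, 1))
(6, 2, R7, (1,))
(8, 0, R1, (0, 1))

bar 0: v0=E3 v1=E4 downbeat P8
bar 1: v0=F3 v1=A3 downbeat M3
bar 2: v0=G3 v1=B3 downbeat M3
bar 3: v0=A3 v1=A4 downbeat P8
bar 4: v0=F3 v1=C4 downbeat P5
bar 5: v0=E3 v1=G3 downbeat m3
bar 6: v0=D3 v1=F3 downbeat m3
bar 7: v0=D3 v1=B3 downbeat M6
bar 8: v0=E3 v1=E4 downbeat P8
  -> R2 @ bar 3 tick 0 v(0, 1): G3/D4 P5 -> A3/A4 P8 similar
  -> R4 @ bar 6 tick 2 v(0, 1): D3/E4 M2 untreated
  -> R7 @ bar 6 tick 2 v(1,): F3->E4 leap 11st
  -> R1 @ bar 8 tick 0 v(0, 1): D3/D4 P8 -> E3/E4 P8 similar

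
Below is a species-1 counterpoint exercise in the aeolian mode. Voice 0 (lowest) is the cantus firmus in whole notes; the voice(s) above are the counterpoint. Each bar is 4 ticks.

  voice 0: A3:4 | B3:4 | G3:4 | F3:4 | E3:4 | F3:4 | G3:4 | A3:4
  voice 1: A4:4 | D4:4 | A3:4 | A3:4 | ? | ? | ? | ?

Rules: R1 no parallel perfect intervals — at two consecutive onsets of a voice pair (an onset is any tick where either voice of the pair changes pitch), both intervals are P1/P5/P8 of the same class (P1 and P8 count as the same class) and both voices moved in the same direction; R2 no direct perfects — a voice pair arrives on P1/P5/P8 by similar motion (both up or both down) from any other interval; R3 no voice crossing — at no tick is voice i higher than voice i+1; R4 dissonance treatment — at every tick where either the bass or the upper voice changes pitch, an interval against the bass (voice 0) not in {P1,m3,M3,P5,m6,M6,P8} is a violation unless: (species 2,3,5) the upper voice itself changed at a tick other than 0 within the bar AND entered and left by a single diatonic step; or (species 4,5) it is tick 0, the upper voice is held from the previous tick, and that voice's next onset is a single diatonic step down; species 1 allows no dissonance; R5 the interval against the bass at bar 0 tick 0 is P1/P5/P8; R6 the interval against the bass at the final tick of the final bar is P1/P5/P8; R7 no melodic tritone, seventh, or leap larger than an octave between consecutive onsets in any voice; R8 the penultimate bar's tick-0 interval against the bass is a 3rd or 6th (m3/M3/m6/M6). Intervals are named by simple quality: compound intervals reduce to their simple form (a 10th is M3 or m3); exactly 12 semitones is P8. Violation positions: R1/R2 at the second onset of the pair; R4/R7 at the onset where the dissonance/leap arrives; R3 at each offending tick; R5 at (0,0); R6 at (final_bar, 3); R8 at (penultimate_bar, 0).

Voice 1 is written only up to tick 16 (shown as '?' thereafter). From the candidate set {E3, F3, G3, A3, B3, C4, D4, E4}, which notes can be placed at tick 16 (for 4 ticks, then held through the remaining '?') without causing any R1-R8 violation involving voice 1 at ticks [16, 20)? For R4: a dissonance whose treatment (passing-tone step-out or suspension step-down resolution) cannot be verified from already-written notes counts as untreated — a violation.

E3: violates R2
F3: violates R4
G3: legal
A3: violates R4
B3: legal
C4: legal
D4: violates R4
E4: legal

{B3, C4, E4, G3}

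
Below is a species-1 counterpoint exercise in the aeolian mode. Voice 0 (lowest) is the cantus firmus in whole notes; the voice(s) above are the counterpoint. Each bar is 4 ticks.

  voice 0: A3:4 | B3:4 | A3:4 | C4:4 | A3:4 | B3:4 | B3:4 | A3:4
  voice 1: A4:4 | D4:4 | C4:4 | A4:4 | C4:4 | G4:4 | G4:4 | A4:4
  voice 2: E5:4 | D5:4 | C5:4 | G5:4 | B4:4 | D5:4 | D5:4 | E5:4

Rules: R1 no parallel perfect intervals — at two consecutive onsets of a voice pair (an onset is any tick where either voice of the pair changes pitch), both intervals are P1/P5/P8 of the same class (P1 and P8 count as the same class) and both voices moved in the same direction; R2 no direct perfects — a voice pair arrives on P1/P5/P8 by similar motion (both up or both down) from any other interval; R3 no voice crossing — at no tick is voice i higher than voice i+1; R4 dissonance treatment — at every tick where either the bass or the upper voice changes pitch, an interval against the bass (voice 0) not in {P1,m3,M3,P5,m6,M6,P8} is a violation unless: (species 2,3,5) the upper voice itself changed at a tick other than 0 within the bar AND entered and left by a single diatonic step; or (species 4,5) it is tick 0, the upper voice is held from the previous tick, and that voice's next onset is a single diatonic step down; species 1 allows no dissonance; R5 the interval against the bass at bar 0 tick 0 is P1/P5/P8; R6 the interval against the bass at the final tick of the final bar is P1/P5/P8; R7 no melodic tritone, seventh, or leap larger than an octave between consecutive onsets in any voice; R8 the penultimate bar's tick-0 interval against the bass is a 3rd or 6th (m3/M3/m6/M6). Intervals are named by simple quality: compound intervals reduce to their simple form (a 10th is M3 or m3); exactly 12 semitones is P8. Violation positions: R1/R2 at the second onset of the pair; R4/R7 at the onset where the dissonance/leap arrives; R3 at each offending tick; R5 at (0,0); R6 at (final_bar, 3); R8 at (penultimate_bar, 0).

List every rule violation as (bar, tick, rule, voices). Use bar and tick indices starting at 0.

bar 0: v0=A3 v1=A4 v2=E5 downbeat P5
bar 1: v0=B3 v1=D4 v2=D5 downbeat m3
bar 2: v0=A3 v1=C4 v2=C5 downbeat m3
bar 3: v0=C4 v1=A4 v2=G5 downbeat P5
bar 4: v0=A3 v1=C4 v2=B4 downbeat M2
bar 5: v0=B3 v1=G4 v2=D5 downbeat m3
bar 6: v0=B3 v1=G4 v2=D5 downbeat m3
bar 7: v0=A3 v1=A4 v2=E5 downbeat P5
  -> R2 @ bar 1 tick 0 v(1, 2): A4/E5 P5 -> D4/D5 P8 similar
  -> R1 @ bar 2 tick 0 v(1, 2): D4/D5 P8 -> C4/C5 P8 similar
  -> R2 @ bar 3 tick 0 v(0, 2): A3/C5 m3 -> C4/G5 P5 similar
  -> R4 @ bar 4 tick 0 v(0, 2): A3/B4 M2 untreated
  -> R2 @ bar 5 tick 0 v(1, 2): C4/B4 M7 -> G4/D5 P5 similar
  -> R1 @ bar 7 tick 0 v(1, 2): G4/D5 P5 -> A4/E5 P5 similar

(1, 0, R2, (1, 2))
(2, 0, R1, (1, 2))
(3, 0, R2, (0, 2))
(4, 0, R4, (0, 2))
(5, 0, R2, (1, 2))
(7, 0, R1, (1, 2))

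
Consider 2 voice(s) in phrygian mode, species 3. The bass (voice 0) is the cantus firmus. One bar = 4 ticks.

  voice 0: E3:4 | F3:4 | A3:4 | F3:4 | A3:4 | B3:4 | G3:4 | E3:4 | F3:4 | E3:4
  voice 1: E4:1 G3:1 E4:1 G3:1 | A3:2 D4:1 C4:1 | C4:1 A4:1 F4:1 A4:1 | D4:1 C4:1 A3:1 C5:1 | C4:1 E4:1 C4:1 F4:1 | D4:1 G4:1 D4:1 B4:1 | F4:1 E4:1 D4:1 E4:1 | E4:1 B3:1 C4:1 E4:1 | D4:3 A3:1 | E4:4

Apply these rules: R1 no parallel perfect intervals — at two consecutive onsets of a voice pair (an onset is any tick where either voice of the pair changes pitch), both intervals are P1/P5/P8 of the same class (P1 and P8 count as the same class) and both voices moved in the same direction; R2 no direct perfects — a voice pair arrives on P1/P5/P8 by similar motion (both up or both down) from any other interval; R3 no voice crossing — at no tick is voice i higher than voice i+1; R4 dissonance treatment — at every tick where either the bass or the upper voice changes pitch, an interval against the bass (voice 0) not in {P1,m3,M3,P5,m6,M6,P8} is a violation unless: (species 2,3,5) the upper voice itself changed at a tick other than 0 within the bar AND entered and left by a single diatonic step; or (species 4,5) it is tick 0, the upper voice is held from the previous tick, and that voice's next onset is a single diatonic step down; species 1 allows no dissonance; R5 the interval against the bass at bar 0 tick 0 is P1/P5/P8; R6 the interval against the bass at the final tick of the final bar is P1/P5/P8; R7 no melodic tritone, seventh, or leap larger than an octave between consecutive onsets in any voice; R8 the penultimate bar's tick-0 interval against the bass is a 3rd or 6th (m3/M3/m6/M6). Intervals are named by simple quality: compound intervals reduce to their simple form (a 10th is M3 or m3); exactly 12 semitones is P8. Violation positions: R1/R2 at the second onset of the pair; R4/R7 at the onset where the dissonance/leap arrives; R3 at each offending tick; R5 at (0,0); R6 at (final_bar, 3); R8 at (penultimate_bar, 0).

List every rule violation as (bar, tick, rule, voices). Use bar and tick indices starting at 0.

bar 0: v0=E3 v1=E4 downbeat P8
bar 1: v0=F3 v1=A3 downbeat M3
bar 2: v0=A3 v1=C4 downbeat m3
bar 3: v0=F3 v1=D4 downbeat M6
bar 4: v0=A3 v1=C4 downbeat m3
bar 5: v0=B3 v1=D4 downbeat m3
bar 6: v0=G3 v1=F4 downbeat m7
bar 7: v0=E3 v1=E4 downbeat P8
bar 8: v0=F3 v1=D4 downbeat M6
bar 9: v0=E3 v1=E4 downbeat P8
  -> R7 @ bar 3 tick 3 v(1,): A3->C5 leap 15st
  -> R4 @ bar 6 tick 0 v(0, 1): G3/F4 m7 untreated
  -> R7 @ bar 6 tick 0 v(1,): B4->F4 leap 6st

(3, 3, R7, (1,))
(6, 0, R4, (0, 1))
(6, 0, R7, (1,))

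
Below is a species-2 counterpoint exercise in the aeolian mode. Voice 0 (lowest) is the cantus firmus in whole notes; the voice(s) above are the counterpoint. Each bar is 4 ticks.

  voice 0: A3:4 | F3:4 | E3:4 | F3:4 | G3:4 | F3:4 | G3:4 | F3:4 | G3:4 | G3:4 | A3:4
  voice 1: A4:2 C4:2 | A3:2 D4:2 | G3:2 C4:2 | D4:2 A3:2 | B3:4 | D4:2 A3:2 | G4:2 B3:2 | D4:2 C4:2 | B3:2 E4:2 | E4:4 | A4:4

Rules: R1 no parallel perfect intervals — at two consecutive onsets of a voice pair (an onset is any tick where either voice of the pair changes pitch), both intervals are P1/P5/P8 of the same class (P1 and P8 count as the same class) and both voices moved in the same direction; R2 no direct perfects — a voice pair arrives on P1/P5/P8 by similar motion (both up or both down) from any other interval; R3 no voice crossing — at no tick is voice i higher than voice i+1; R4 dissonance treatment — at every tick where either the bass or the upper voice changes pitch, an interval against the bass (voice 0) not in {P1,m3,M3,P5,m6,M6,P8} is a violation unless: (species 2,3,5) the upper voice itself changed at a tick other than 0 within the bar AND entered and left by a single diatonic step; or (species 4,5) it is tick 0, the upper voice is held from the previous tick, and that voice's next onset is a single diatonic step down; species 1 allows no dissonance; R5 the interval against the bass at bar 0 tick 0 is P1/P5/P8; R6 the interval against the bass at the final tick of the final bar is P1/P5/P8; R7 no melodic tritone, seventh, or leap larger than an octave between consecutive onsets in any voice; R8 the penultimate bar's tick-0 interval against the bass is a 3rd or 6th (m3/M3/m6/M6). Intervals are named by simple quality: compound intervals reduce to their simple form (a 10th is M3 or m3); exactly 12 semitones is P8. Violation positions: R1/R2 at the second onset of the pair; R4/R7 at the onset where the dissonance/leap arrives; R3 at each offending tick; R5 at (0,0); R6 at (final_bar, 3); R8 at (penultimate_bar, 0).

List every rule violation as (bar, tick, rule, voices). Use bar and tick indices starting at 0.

(6, 0, R2, (0, 1))
(6, 0, R7, (1,))
(10, 0, R2, (0, 1))

bar 0: v0=A3 v1=A4 downbeat P8
bar 1: v0=F3 v1=A3 downbeat M3
bar 2: v0=E3 v1=G3 downbeat m3
bar 3: v0=F3 v1=D4 downbeat M6
bar 4: v0=G3 v1=B3 downbeat M3
bar 5: v0=F3 v1=D4 downbeat M6
bar 6: v0=G3 v1=G4 downbeat P8
bar 7: v0=F3 v1=D4 downbeat M6
bar 8: v0=G3 v1=B3 downbeat M3
bar 9: v0=G3 v1=E4 downbeat M6
bar 10: v0=A3 v1=A4 downbeat P8
  -> R2 @ bar 6 tick 0 v(0, 1): F3/A3 M3 -> G3/G4 P8 similar
  -> R7 @ bar 6 tick 0 v(1,): A3->G4 leap 10st
  -> R2 @ bar 10 tick 0 v(0, 1): G3/E4 M6 -> A3/A4 P8 similar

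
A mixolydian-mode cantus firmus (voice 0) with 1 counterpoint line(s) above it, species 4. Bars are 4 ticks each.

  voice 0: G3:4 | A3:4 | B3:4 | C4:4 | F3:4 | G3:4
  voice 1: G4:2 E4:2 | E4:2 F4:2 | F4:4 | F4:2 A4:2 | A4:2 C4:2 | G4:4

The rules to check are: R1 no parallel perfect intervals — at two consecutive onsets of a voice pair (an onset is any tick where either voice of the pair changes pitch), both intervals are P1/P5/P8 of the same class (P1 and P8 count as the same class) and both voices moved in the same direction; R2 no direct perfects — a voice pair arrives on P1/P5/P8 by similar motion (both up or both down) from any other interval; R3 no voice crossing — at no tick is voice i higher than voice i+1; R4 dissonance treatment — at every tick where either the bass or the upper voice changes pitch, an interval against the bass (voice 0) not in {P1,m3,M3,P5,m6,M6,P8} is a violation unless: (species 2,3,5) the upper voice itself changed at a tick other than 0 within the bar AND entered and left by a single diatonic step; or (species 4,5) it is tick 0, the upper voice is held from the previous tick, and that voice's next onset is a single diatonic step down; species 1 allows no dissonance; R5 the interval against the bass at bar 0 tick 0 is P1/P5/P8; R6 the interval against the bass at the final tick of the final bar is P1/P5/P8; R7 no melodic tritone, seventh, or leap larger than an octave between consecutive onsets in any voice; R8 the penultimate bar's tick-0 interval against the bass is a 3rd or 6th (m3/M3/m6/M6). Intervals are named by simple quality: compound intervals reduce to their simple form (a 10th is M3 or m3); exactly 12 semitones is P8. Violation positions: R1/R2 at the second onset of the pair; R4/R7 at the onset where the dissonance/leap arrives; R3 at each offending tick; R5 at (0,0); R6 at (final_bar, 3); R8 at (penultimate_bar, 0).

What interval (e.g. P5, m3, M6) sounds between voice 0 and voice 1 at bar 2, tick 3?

voice 0=B3 voice 1=F4 -> TT

TT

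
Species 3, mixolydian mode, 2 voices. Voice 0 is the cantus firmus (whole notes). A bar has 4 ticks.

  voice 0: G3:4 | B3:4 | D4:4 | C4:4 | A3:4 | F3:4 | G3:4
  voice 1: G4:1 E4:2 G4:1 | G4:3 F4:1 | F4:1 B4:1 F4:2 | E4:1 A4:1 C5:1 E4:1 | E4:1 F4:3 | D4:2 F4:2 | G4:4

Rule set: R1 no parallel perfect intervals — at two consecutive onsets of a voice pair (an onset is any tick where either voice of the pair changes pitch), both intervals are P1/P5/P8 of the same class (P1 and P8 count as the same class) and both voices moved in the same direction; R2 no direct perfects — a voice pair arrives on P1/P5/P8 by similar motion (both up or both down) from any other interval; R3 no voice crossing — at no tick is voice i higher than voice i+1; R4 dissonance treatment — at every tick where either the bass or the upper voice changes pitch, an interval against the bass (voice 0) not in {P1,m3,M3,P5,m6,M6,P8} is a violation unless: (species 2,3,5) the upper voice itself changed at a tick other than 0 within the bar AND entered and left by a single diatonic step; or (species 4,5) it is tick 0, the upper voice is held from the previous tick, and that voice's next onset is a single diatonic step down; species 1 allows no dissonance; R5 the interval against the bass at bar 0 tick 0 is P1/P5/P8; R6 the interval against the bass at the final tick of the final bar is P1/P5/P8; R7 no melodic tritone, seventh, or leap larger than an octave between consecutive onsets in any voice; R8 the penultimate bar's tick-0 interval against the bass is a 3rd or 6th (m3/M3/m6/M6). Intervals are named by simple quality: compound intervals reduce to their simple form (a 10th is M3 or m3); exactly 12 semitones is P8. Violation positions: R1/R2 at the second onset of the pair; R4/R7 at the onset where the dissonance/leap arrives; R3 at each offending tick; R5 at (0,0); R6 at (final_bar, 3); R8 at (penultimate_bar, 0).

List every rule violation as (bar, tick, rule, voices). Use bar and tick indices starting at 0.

bar 0: v0=G3 v1=G4 downbeat P8
bar 1: v0=B3 v1=G4 downbeat m6
bar 2: v0=D4 v1=F4 downbeat m3
bar 3: v0=C4 v1=E4 downbeat M3
bar 4: v0=A3 v1=E4 downbeat P5
bar 5: v0=F3 v1=D4 downbeat M6
bar 6: v0=G3 v1=G4 downbeat P8
  -> R4 @ bar 1 tick 3 v(0, 1): B3/F4 TT untreated
  -> R7 @ bar 2 tick 1 v(1,): F4->B4 leap 6st
  -> R7 @ bar 2 tick 2 v(1,): B4->F4 leap 6st
  -> R1 @ bar 6 tick 0 v(0, 1): F3/F4 P8 -> G3/G4 P8 similar

(1, 3, R4, (0, 1))
(2, 1, R7, (1,))
(2, 2, R7, (1,))
(6, 0, R1, (0, 1))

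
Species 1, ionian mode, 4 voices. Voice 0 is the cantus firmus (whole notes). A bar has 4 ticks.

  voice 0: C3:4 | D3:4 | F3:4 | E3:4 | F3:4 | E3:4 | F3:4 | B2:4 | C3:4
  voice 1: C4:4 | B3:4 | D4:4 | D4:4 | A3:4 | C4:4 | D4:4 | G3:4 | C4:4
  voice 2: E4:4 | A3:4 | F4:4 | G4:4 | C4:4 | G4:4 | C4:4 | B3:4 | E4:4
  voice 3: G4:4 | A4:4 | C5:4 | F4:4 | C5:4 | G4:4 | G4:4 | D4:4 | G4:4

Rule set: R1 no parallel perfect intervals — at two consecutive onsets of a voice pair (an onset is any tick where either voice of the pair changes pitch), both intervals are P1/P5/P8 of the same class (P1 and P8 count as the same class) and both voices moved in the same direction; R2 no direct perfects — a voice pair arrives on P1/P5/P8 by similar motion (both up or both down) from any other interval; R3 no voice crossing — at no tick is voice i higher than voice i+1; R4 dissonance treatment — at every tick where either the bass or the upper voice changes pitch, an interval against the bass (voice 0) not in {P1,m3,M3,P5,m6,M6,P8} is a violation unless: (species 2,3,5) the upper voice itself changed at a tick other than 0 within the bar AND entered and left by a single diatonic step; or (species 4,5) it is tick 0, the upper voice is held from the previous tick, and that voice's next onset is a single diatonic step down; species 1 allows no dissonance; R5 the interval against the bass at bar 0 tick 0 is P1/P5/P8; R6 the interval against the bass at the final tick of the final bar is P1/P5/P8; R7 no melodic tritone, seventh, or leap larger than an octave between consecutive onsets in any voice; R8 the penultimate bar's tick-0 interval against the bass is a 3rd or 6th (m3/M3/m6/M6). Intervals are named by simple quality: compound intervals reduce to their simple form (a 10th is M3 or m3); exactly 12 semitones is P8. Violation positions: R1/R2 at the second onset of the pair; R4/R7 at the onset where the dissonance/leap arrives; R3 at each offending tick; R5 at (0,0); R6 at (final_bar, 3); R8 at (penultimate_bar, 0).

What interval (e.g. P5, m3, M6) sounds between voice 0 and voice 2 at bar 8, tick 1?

M3

voice 0=C3 voice 2=E4 -> M3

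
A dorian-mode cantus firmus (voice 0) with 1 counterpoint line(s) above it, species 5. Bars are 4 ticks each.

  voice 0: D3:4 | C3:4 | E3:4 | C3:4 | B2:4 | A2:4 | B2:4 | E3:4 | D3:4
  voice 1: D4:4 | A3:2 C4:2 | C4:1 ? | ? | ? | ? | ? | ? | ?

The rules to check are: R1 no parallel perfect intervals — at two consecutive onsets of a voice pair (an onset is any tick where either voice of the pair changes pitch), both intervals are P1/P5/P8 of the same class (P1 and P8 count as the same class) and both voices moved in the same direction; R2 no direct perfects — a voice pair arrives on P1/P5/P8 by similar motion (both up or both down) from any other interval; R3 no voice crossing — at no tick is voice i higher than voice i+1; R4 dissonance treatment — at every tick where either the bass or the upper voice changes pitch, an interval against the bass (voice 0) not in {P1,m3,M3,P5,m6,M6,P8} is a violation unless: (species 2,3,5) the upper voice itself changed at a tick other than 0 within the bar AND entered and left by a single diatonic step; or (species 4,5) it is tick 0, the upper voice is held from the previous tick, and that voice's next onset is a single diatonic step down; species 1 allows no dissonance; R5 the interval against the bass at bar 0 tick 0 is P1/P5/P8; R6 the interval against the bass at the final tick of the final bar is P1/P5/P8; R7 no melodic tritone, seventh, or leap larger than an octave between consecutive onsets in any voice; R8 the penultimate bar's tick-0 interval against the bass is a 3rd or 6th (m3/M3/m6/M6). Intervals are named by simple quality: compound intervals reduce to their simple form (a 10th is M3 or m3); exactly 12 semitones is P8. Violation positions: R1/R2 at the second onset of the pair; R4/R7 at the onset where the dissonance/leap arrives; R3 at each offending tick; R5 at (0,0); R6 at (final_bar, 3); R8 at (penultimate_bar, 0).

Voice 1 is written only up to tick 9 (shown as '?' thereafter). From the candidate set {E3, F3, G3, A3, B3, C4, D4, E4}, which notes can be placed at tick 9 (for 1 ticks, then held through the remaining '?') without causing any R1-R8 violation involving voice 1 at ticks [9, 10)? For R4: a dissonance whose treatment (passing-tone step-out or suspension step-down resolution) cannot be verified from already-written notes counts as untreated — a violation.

{B3, C4, E3, E4, G3}

E3: legal
F3: violates R4
G3: legal
A3: violates R4
B3: legal
C4: legal
D4: violates R4
E4: legal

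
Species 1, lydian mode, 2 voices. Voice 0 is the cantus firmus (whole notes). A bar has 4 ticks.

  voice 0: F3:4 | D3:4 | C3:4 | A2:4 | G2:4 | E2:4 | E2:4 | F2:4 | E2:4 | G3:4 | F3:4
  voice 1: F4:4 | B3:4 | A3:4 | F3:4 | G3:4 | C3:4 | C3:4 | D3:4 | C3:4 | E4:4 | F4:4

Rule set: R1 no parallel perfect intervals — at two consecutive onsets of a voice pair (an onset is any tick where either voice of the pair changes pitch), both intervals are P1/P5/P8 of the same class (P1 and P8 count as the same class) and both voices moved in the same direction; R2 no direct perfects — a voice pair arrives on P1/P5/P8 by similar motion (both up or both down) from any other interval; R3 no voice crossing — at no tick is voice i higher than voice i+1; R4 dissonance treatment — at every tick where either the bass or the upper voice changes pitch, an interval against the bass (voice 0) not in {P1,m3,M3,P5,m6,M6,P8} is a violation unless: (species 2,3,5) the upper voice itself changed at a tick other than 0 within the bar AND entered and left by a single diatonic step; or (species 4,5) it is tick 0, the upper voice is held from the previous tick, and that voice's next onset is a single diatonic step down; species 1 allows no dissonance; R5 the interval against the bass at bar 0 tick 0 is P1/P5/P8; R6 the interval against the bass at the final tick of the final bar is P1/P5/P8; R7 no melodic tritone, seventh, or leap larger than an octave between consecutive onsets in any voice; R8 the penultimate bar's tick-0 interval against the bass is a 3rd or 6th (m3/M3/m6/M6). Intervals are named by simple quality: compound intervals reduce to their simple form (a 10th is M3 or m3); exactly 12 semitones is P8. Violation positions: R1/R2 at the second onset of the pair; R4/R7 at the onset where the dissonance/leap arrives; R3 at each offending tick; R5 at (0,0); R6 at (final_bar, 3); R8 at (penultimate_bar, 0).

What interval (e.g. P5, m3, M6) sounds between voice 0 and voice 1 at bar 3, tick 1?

m6

voice 0=A2 voice 1=F3 -> m6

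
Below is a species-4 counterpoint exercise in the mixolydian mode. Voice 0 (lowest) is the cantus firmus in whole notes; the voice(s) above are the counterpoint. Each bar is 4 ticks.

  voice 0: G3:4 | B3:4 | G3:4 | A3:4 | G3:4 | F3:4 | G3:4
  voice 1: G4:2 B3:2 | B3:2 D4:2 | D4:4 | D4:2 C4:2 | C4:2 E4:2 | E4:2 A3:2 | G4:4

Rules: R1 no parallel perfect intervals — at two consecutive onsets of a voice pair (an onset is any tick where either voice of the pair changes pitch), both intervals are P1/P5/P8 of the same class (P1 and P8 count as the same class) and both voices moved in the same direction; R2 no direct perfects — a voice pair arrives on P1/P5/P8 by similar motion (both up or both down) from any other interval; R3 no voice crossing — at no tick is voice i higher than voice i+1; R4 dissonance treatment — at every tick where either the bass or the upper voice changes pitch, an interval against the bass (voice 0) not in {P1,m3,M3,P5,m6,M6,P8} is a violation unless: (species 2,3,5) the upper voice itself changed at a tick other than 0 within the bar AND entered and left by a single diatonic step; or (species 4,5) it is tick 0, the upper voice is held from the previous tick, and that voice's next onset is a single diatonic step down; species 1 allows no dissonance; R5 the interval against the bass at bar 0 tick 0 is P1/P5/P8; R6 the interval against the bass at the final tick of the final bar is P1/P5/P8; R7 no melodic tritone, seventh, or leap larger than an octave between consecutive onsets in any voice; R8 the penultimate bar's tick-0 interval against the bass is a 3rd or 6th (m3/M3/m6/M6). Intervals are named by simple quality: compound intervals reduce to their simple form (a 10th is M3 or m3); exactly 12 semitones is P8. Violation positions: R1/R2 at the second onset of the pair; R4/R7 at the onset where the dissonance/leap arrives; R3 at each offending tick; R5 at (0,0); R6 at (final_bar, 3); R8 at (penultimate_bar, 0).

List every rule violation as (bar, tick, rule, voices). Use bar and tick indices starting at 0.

(4, 0, R4, (0, 1))
(5, 0, R4, (0, 1))
(5, 0, R8, (0, 1))
(6, 0, R2, (0, 1))
(6, 0, R7, (1,))

bar 0: v0=G3 v1=G4 downbeat P8
bar 1: v0=B3 v1=B3 downbeat P1
bar 2: v0=G3 v1=D4 downbeat P5
bar 3: v0=A3 v1=D4 downbeat P4
bar 4: v0=G3 v1=C4 downbeat P4
bar 5: v0=F3 v1=E4 downbeat M7
bar 6: v0=G3 v1=G4 downbeat P8
  -> R4 @ bar 4 tick 0 v(0, 1): G3/C4 P4 untreated
  -> R4 @ bar 5 tick 0 v(0, 1): F3/E4 M7 untreated
  -> R8 @ bar 5 tick 0 v(0, 1): penult M7 not 3rd/6th
  -> R2 @ bar 6 tick 0 v(0, 1): F3/A3 M3 -> G3/G4 P8 similar
  -> R7 @ bar 6 tick 0 v(1,): A3->G4 leap 10st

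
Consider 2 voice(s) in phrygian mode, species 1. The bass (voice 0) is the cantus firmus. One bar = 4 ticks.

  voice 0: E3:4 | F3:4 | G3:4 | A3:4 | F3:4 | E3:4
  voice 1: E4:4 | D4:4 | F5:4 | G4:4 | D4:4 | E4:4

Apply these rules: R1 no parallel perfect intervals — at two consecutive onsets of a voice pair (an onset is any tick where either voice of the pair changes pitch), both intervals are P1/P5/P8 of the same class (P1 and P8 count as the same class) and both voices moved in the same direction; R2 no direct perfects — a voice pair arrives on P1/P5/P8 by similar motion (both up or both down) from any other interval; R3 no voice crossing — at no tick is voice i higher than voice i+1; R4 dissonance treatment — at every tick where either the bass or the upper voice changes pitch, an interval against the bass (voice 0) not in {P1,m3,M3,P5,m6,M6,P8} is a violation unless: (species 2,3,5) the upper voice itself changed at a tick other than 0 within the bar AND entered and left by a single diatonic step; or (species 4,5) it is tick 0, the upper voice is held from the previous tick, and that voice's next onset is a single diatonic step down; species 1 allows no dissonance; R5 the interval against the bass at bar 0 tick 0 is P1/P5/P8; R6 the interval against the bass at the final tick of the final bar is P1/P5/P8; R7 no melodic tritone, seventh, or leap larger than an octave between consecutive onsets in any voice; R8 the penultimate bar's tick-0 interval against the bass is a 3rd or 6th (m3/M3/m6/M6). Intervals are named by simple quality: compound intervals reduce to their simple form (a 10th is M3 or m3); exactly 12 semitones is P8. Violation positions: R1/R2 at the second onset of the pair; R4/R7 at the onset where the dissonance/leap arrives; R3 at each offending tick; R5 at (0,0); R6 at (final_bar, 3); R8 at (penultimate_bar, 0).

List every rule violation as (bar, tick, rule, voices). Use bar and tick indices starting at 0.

bar 0: v0=E3 v1=E4 downbeat P8
bar 1: v0=F3 v1=D4 downbeat M6
bar 2: v0=G3 v1=F5 downbeat m7
bar 3: v0=A3 v1=G4 downbeat m7
bar 4: v0=F3 v1=D4 downbeat M6
bar 5: v0=E3 v1=E4 downbeat P8
  -> R4 @ bar 2 tick 0 v(0, 1): G3/F5 m7 untreated
  -> R7 @ bar 2 tick 0 v(1,): D4->F5 leap 15st
  -> R4 @ bar 3 tick 0 v(0, 1): A3/G4 m7 untreated
  -> R7 @ bar 3 tick 0 v(1,): F5->G4 leap 10st

(2, 0, R4, (0, 1))
(2, 0, R7, (1,))
(3, 0, R4, (0, 1))
(3, 0, R7, (1,))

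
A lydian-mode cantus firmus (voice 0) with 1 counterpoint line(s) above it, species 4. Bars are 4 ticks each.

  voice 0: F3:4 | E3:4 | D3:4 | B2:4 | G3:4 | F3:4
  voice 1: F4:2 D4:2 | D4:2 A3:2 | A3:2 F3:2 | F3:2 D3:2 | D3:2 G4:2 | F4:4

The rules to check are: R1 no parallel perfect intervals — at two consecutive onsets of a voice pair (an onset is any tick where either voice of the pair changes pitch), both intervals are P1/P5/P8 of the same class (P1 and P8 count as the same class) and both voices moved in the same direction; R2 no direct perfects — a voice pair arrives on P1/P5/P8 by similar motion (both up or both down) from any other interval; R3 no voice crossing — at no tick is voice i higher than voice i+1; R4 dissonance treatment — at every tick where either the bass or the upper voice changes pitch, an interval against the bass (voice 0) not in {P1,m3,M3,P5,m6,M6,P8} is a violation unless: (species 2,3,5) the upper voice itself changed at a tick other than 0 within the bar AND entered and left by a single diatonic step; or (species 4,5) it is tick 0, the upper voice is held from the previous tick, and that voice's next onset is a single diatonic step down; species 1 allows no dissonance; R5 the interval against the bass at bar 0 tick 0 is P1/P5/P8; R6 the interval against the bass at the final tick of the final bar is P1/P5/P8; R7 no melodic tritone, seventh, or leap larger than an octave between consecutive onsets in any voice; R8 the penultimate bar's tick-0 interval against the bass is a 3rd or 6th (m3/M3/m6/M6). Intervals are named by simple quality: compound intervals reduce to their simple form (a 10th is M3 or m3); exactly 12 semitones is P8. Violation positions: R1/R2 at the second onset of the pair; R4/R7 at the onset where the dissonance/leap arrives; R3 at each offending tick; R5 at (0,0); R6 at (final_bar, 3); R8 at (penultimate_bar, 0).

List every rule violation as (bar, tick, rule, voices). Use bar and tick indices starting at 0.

(1, 0, R4, (0, 1))
(1, 2, R4, (0, 1))
(3, 0, R4, (0, 1))
(4, 0, R3, (0, 1))
(4, 0, R4, (0, 1))
(4, 0, R8, (0, 1))
(4, 1, R3, (0, 1))
(4, 2, R7, (1,))
(5, 0, R1, (0, 1))

bar 0: v0=F3 v1=F4 downbeat P8
bar 1: v0=E3 v1=D4 downbeat m7
bar 2: v0=D3 v1=A3 downbeat P5
bar 3: v0=B2 v1=F3 downbeat TT
bar 4: v0=G3 v1=D3 downbeat P4
bar 5: v0=F3 v1=F4 downbeat P8
  -> R4 @ bar 1 tick 0 v(0, 1): E3/D4 m7 untreated
  -> R4 @ bar 1 tick 2 v(0, 1): E3/A3 P4 untreated
  -> R4 @ bar 3 tick 0 v(0, 1): B2/F3 TT untreated
  -> R3 @ bar 4 tick 0 v(0, 1): G3 above D3
  -> R4 @ bar 4 tick 0 v(0, 1): G3/D3 P4 untreated
  -> R8 @ bar 4 tick 0 v(0, 1): penult P4 not 3rd/6th
  -> R3 @ bar 4 tick 1 v(0, 1): G3 above D3
  -> R7 @ bar 4 tick 2 v(1,): D3->G4 leap 17st
  -> R1 @ bar 5 tick 0 v(0, 1): G3/G4 P8 -> F3/F4 P8 similar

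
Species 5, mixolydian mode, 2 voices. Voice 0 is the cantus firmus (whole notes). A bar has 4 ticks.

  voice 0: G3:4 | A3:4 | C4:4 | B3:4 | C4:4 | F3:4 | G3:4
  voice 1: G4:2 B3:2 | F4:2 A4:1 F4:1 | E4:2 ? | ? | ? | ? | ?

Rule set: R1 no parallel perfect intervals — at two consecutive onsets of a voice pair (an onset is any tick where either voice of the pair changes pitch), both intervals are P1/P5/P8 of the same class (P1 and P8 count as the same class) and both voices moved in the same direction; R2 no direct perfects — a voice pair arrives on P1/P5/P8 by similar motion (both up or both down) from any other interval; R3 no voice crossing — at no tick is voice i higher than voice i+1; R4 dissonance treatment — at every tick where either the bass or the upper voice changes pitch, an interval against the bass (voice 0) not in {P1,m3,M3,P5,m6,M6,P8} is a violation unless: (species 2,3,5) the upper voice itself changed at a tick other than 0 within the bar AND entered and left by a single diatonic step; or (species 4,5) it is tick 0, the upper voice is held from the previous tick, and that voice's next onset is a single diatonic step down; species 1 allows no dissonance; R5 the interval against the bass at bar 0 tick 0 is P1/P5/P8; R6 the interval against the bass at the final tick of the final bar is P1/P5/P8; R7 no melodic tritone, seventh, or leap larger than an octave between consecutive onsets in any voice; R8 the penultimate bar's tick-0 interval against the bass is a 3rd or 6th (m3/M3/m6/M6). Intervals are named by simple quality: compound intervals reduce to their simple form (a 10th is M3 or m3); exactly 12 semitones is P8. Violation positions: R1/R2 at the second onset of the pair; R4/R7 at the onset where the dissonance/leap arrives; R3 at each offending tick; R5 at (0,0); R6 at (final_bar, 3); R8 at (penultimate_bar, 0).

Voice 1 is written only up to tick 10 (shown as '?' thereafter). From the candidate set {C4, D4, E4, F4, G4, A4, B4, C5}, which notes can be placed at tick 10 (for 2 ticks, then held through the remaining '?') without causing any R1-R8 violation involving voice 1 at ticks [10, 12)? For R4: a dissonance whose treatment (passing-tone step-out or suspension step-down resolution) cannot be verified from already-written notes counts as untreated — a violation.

C4: legal
D4: violates R4
E4: legal
F4: violates R4
G4: legal
A4: legal
B4: violates R4
C5: legal

{A4, C4, C5, E4, G4}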